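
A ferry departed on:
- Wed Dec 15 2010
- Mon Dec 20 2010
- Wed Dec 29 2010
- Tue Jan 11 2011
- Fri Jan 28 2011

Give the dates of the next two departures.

Fri Feb 18 2011, Tue Mar 15 2011

The spacing grows by 4 each time: 5, 9, 13, 17 days.
Next gap: 21 days. Fri Jan 28 2011 + 21 days = Fri Feb 18 2011.
Next gap: 25 days. Fri Feb 18 2011 + 25 days = Tue Mar 15 2011.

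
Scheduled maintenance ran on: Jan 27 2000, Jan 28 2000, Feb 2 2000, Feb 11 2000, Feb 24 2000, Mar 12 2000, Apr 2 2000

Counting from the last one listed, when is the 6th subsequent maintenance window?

Oct 29 2000

Gaps: 1, 5, 9, 13, 17, 21 days — each gap is 4 larger than the previous one.
Next gap: 25 days. Apr 2 2000 + 25 days = Apr 27 2000.
Next gap: 29 days. Apr 27 2000 + 29 days = May 26 2000.
Next gap: 33 days. May 26 2000 + 33 days = Jun 28 2000.
Next gap: 37 days. Jun 28 2000 + 37 days = Aug 4 2000.
Next gap: 41 days. Aug 4 2000 + 41 days = Sep 14 2000.
Next gap: 45 days. Sep 14 2000 + 45 days = Oct 29 2000.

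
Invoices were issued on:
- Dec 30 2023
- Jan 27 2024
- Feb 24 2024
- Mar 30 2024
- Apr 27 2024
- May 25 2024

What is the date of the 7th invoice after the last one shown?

Dec 28 2024

All Saturdays; the gaps (28, 28, 35, 28, 28) vary with month length.
This is the last Saturday of each month.
Last Saturday of June 2024: Jun 29 2024.
July 2024 ends with Saturday Jul 27 2024.
August 2024 ends with Saturday Aug 31 2024.
Last Saturday of September 2024: Sep 28 2024.
Last Saturday of October 2024: Oct 26 2024.
November 2024 ends with Saturday Nov 30 2024.
Last Saturday of December 2024: Dec 28 2024.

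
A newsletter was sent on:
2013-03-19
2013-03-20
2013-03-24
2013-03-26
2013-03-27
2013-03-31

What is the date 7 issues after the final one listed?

The gap pattern 1, 4, 2, 1, 4 repeats every 3 events.
These are the Tuesdays, Wednesdays and Sundays of each week.
The following Tuesday is 2013-04-02.
Next Wednesday: 2013-04-03.
Next Sunday: 2013-04-07.
Next Tuesday: 2013-04-09.
Next Wednesday: 2013-04-10.
The following Sunday is 2013-04-14.
The following Tuesday is 2013-04-16.

2013-04-16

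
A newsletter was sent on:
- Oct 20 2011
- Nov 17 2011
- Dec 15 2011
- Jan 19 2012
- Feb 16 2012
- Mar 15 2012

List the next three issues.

Apr 19 2012, May 17 2012, Jun 21 2012

Gaps: 28, 28, 35, 28, 28 days — a mix of 28 and 35. Every date is a Thursday.
Each is the 3rd Thursday of its month.
April 2012 — 3rd Thursday is Apr 19 2012.
May 2012 — 3rd Thursday is May 17 2012.
June 2012 — 3rd Thursday is Jun 21 2012.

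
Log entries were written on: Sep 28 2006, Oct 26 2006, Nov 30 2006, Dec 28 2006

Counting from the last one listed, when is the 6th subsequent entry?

Every date is a Thursday; gaps 28, 35, 28 days.
Each is the last Thursday of its month (at least one falls on the 29th or later, ruling out '4th Thursday').
Last Thursday of January 2007: Jan 25 2007.
February 2007 ends with Thursday Feb 22 2007.
Last Thursday of March 2007: Mar 29 2007.
Last Thursday of April 2007: Apr 26 2007.
Last Thursday of May 2007: May 31 2007.
Last Thursday of June 2007: Jun 28 2007.

Jun 28 2007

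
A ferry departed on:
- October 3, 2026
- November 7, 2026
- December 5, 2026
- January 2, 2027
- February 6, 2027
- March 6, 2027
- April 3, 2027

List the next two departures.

May 1, 2027; June 5, 2027

All dates are Saturdays, 35, 28, 28, 35, 28, 28 days apart.
Specifically, the 1st Saturday of each month.
May 2027 — 1st Saturday is May 1, 2027.
1st Saturday of June 2027: June 5, 2027.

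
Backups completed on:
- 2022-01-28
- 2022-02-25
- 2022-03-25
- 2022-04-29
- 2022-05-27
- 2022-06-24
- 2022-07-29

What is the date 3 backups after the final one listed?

2022-10-28

Every date is a Friday; gaps 28, 28, 35, 28, 28, 35 days.
Each is the last Friday of its month (at least one falls on the 29th or later, ruling out '4th Friday').
Last Friday of August 2022: 2022-08-26.
Last Friday of September 2022: 2022-09-30.
October 2022 ends with Friday 2022-10-28.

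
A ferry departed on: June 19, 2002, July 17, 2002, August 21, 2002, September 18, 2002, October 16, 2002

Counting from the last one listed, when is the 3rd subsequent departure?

Gaps: 28, 35, 28, 28 days — a mix of 28 and 35. Every date is a Wednesday.
Each is the 3rd Wednesday of its month.
November 2002 — 3rd Wednesday is November 20, 2002.
3rd Wednesday of December 2002: December 18, 2002.
January 2003 — 3rd Wednesday is January 15, 2003.

January 15, 2003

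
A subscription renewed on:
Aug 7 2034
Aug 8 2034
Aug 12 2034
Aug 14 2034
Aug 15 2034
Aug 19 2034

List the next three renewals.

Aug 21 2034, Aug 22 2034, Aug 26 2034

Gaps: 1, 4, 2, 1, 4 days — not constant, but cyclic with period 3.
The events fall on every Monday, Tuesday and Saturday.
The following Monday is Aug 21 2034.
The following Tuesday is Aug 22 2034.
Next Saturday: Aug 26 2034.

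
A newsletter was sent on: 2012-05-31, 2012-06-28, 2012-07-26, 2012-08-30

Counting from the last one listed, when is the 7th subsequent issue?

2013-03-28

Every date is a Thursday; gaps 28, 28, 35 days.
Each is the last Thursday of its month (at least one falls on the 29th or later, ruling out '4th Thursday').
Last Thursday of September 2012: 2012-09-27.
Last Thursday of October 2012: 2012-10-25.
Last Thursday of November 2012: 2012-11-29.
December 2012 ends with Thursday 2012-12-27.
January 2013 ends with Thursday 2013-01-31.
February 2013 ends with Thursday 2013-02-28.
Last Thursday of March 2013: 2013-03-28.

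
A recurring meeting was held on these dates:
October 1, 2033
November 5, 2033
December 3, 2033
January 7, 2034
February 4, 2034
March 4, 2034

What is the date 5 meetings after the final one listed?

All dates are Saturdays, 35, 28, 35, 28, 28 days apart.
Specifically, the 1st Saturday of each month.
April 2034 — 1st Saturday is April 1, 2034.
1st Saturday of May 2034: May 6, 2034.
June 2034 — 1st Saturday is June 3, 2034.
July 2034 — 1st Saturday is July 1, 2034.
1st Saturday of August 2034: August 5, 2034.

August 5, 2034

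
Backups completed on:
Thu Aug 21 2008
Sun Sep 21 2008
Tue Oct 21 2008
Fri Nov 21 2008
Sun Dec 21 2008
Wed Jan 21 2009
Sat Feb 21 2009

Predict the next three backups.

Each date is the 21st; the gaps (31, 30, 31, 30, 31, 31) track the month lengths.
The rule is the 21st of each month.
March 2009: Sat Mar 21 2009.
April 2009: Tue Apr 21 2009.
May 2009: Thu May 21 2009.

Sat Mar 21 2009, Tue Apr 21 2009, Thu May 21 2009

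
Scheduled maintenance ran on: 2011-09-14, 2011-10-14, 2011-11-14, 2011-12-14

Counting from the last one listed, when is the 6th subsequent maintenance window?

2012-06-14

The day-of-month is always 14 (30, 31, 30 days between events).
So this recurs on the 14th of each month.
Next: January 2012 → 2012-01-14.
February 2012: 2012-02-14.
March 2012: 2012-03-14.
April 2012: 2012-04-14.
May 2012: 2012-05-14.
June 2012: 2012-06-14.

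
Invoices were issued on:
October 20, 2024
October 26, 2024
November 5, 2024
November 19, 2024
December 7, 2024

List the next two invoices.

The spacing grows by 4 each time: 6, 10, 14, 18 days.
Next gap: 22 days. December 7, 2024 + 22 days = December 29, 2024.
Next gap: 26 days. December 29, 2024 + 26 days = January 24, 2025.

December 29, 2024; January 24, 2025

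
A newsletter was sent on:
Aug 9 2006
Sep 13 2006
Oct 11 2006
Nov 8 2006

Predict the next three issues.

Dec 13 2006, Jan 10 2007, Feb 14 2007

All dates are Wednesdays, 35, 28, 28 days apart.
Specifically, the 2nd Wednesday of each month.
December 2006 — 2nd Wednesday is Dec 13 2006.
2nd Wednesday of January 2007: Jan 10 2007.
February 2007 — 2nd Wednesday is Feb 14 2007.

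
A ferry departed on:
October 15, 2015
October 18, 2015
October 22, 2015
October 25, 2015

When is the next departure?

The gap pattern 3, 4, 3 repeats every 2 events.
These are the Thursdays and Sundays of each week.
The following Thursday is October 29, 2015.

October 29, 2015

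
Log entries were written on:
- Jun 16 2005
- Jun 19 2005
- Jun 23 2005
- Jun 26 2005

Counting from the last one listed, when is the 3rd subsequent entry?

Gaps: 3, 4, 3 days — not constant, but cyclic with period 2.
The events fall on every Thursday and Sunday.
Next Thursday: Jun 30 2005.
The following Sunday is Jul 3 2005.
The following Thursday is Jul 7 2005.

Jul 7 2005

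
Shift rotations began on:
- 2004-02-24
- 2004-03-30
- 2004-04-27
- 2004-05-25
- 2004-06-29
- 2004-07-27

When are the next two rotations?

All Tuesdays; the gaps (35, 28, 28, 35, 28) vary with month length.
This is the last Tuesday of each month.
August 2004 ends with Tuesday 2004-08-31.
Last Tuesday of September 2004: 2004-09-28.

2004-08-31, 2004-09-28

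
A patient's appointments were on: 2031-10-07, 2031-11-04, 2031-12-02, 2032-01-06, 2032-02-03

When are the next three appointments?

2032-03-02, 2032-04-06, 2032-05-04

All dates are Tuesdays, 28, 28, 35, 28 days apart.
Specifically, the 1st Tuesday of each month.
1st Tuesday of March 2032: 2032-03-02.
1st Tuesday of April 2032: 2032-04-06.
1st Tuesday of May 2032: 2032-05-04.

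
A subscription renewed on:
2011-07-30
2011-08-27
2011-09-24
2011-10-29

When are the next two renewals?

2011-11-26, 2011-12-31

Every date is a Saturday; gaps 28, 28, 35 days.
Each is the last Saturday of its month (at least one falls on the 29th or later, ruling out '4th Saturday').
Last Saturday of November 2011: 2011-11-26.
Last Saturday of December 2011: 2011-12-31.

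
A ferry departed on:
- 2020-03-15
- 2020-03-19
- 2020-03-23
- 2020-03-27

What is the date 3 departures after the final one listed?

Gaps between consecutive events: 4, 4, 4 days — a constant 4-day interval.
2020-03-27 + 4 days = 2020-03-31.
2020-03-31 + 4 days = 2020-04-04.
2020-04-04 + 4 days = 2020-04-08.

2020-04-08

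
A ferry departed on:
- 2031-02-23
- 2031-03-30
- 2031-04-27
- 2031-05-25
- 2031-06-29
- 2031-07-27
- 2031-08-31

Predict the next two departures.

2031-09-28, 2031-10-26

These are Sundays with 35, 28, 28, 35, 28, 35-day gaps.
Each is the final Sunday of its month — 2031-03-30 is past the 28th, so '4th Sunday' doesn't fit.
Last Sunday of September 2031: 2031-09-28.
Last Sunday of October 2031: 2031-10-26.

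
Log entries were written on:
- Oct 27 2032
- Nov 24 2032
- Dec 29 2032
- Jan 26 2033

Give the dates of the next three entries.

Every date is a Wednesday; gaps 28, 35, 28 days.
Each is the last Wednesday of its month (at least one falls on the 29th or later, ruling out '4th Wednesday').
Last Wednesday of February 2033: Feb 23 2033.
Last Wednesday of March 2033: Mar 30 2033.
Last Wednesday of April 2033: Apr 27 2033.

Feb 23 2033, Mar 30 2033, Apr 27 2033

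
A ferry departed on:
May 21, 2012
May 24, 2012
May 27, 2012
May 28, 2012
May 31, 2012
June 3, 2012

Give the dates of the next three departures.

Gaps: 3, 3, 1, 3, 3 days — not constant, but cyclic with period 3.
The events fall on every Monday, Thursday and Sunday.
The following Monday is June 4, 2012.
Next Thursday: June 7, 2012.
The following Sunday is June 10, 2012.

June 4, 2012; June 7, 2012; June 10, 2012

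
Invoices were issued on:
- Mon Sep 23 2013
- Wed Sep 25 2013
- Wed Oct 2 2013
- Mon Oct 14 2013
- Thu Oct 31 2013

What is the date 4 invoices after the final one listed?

Gaps: 2, 7, 12, 17 days — each gap is 5 larger than the previous one.
Next gap: 22 days. Thu Oct 31 2013 + 22 days = Fri Nov 22 2013.
Next gap: 27 days. Fri Nov 22 2013 + 27 days = Thu Dec 19 2013.
Next gap: 32 days. Thu Dec 19 2013 + 32 days = Mon Jan 20 2014.
Next gap: 37 days. Mon Jan 20 2014 + 37 days = Wed Feb 26 2014.

Wed Feb 26 2014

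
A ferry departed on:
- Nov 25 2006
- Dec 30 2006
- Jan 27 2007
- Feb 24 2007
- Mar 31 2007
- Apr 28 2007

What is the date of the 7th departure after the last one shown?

These are Saturdays with 35, 28, 28, 35, 28-day gaps.
Each is the final Saturday of its month — Dec 30 2006 is past the 28th, so '4th Saturday' doesn't fit.
Last Saturday of May 2007: May 26 2007.
Last Saturday of June 2007: Jun 30 2007.
July 2007 ends with Saturday Jul 28 2007.
Last Saturday of August 2007: Aug 25 2007.
September 2007 ends with Saturday Sep 29 2007.
October 2007 ends with Saturday Oct 27 2007.
Last Saturday of November 2007: Nov 24 2007.

Nov 24 2007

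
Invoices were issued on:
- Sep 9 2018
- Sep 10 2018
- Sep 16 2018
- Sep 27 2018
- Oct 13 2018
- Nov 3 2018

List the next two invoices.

Nov 29 2018, Dec 30 2018

The spacing grows by 5 each time: 1, 6, 11, 16, 21 days.
Next gap: 26 days. Nov 3 2018 + 26 days = Nov 29 2018.
Next gap: 31 days. Nov 29 2018 + 31 days = Dec 30 2018.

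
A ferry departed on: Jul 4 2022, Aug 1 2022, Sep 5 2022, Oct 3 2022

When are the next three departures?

Gaps: 28, 35, 28 days — a mix of 28 and 35. Every date is a Monday.
Each is the 1st Monday of its month.
November 2022 — 1st Monday is Nov 7 2022.
December 2022 — 1st Monday is Dec 5 2022.
January 2023 — 1st Monday is Jan 2 2023.

Nov 7 2022, Dec 5 2022, Jan 2 2023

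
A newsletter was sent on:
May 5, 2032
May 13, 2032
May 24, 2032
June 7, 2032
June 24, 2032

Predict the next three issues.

The spacing grows by 3 each time: 8, 11, 14, 17 days.
Next gap: 20 days. June 24, 2032 + 20 days = July 14, 2032.
Next gap: 23 days. July 14, 2032 + 23 days = August 6, 2032.
Next gap: 26 days. August 6, 2032 + 26 days = September 1, 2032.

July 14, 2032; August 6, 2032; September 1, 2032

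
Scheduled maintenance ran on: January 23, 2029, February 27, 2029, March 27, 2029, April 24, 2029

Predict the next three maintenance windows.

Gaps: 35, 28, 28 days — a mix of 28 and 35. Every date is a Tuesday.
Each is the 4th Tuesday of its month.
4th Tuesday of May 2029: May 22, 2029.
June 2029 — 4th Tuesday is June 26, 2029.
4th Tuesday of July 2029: July 24, 2029.

May 22, 2029; June 26, 2029; July 24, 2029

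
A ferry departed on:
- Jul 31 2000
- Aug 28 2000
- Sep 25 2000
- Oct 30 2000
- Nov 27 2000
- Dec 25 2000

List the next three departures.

Jan 29 2001, Feb 26 2001, Mar 26 2001

These are Mondays with 28, 28, 35, 28, 28-day gaps.
Each is the final Monday of its month — Jul 31 2000 is past the 28th, so '4th Monday' doesn't fit.
January 2001 ends with Monday Jan 29 2001.
Last Monday of February 2001: Feb 26 2001.
March 2001 ends with Monday Mar 26 2001.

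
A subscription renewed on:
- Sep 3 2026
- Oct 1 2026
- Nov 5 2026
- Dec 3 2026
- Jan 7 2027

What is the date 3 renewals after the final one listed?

All dates are Thursdays, 28, 35, 28, 35 days apart.
Specifically, the 1st Thursday of each month.
February 2027 — 1st Thursday is Feb 4 2027.
March 2027 — 1st Thursday is Mar 4 2027.
April 2027 — 1st Thursday is Apr 1 2027.

Apr 1 2027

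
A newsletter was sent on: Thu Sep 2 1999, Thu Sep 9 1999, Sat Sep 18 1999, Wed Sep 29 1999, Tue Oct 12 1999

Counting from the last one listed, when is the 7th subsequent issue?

Tue Mar 7 2000

Intervals are 7, 9, 11, 13 days — an arithmetic progression with common difference 2.
Next gap: 15 days. Tue Oct 12 1999 + 15 days = Wed Oct 27 1999.
Next gap: 17 days. Wed Oct 27 1999 + 17 days = Sat Nov 13 1999.
Next gap: 19 days. Sat Nov 13 1999 + 19 days = Thu Dec 2 1999.
Next gap: 21 days. Thu Dec 2 1999 + 21 days = Thu Dec 23 1999.
Next gap: 23 days. Thu Dec 23 1999 + 23 days = Sat Jan 15 2000.
Next gap: 25 days. Sat Jan 15 2000 + 25 days = Wed Feb 9 2000.
Next gap: 27 days. Wed Feb 9 2000 + 27 days = Tue Mar 7 2000.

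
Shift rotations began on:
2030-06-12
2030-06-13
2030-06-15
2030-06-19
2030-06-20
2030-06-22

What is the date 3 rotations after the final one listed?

2030-06-29

Gaps: 1, 2, 4, 1, 2 days — not constant, but cyclic with period 3.
The events fall on every Wednesday, Thursday and Saturday.
The following Wednesday is 2030-06-26.
The following Thursday is 2030-06-27.
Next Saturday: 2030-06-29.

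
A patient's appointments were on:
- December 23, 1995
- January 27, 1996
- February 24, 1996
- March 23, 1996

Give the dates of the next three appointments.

All dates are Saturdays, 35, 28, 28 days apart.
Specifically, the 4th Saturday of each month.
4th Saturday of April 1996: April 27, 1996.
4th Saturday of May 1996: May 25, 1996.
June 1996 — 4th Saturday is June 22, 1996.

April 27, 1996; May 25, 1996; June 22, 1996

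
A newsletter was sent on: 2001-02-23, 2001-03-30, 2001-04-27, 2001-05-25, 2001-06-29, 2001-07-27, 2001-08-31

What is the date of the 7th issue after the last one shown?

2002-03-29

Every date is a Friday; gaps 35, 28, 28, 35, 28, 35 days.
Each is the last Friday of its month (at least one falls on the 29th or later, ruling out '4th Friday').
Last Friday of September 2001: 2001-09-28.
October 2001 ends with Friday 2001-10-26.
November 2001 ends with Friday 2001-11-30.
Last Friday of December 2001: 2001-12-28.
January 2002 ends with Friday 2002-01-25.
February 2002 ends with Friday 2002-02-22.
March 2002 ends with Friday 2002-03-29.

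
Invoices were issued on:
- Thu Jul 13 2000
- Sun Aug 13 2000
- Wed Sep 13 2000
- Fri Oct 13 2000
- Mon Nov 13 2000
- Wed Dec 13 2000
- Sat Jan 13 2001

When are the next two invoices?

Gaps: 31, 31, 30, 31, 30, 31 days — not constant. Every event is on the 13th of the month.
Pattern: the 13th of each month.
Next: February 2001 → Tue Feb 13 2001.
Next: March 2001 → Tue Mar 13 2001.

Tue Feb 13 2001, Tue Mar 13 2001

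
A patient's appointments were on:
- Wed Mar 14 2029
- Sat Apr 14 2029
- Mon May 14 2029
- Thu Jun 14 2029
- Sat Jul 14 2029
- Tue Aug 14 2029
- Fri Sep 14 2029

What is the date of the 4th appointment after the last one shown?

The day-of-month is always 14 (31, 30, 31, 30, 31, 31 days between events).
So this recurs on the 14th of each month.
Next: October 2029 → Sun Oct 14 2029.
Next: November 2029 → Wed Nov 14 2029.
December 2029: Fri Dec 14 2029.
Next: January 2030 → Mon Jan 14 2030.

Mon Jan 14 2030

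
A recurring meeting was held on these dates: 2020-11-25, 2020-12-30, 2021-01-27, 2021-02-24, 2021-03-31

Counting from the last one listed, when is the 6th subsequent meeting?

These are Wednesdays with 35, 28, 28, 35-day gaps.
Each is the final Wednesday of its month — 2020-12-30 is past the 28th, so '4th Wednesday' doesn't fit.
April 2021 ends with Wednesday 2021-04-28.
Last Wednesday of May 2021: 2021-05-26.
June 2021 ends with Wednesday 2021-06-30.
July 2021 ends with Wednesday 2021-07-28.
August 2021 ends with Wednesday 2021-08-25.
Last Wednesday of September 2021: 2021-09-29.

2021-09-29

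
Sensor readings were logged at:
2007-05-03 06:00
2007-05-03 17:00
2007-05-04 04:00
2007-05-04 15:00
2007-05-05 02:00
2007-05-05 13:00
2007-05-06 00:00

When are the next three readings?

2007-05-06 11:00, 2007-05-06 22:00, 2007-05-07 09:00

The interval is a steady 11 hours (11, 11, 11, 11, 11, 11).
2007-05-06 00:00 + 11 h = 2007-05-06 11:00.
2007-05-06 11:00 + 11 h = 2007-05-06 22:00.
2007-05-06 22:00 + 11 h = 2007-05-07 09:00.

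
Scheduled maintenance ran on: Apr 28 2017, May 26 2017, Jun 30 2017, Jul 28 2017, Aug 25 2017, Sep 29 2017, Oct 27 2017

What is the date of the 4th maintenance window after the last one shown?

All Fridays; the gaps (28, 35, 28, 28, 35, 28) vary with month length.
This is the last Friday of each month.
November 2017 ends with Friday Nov 24 2017.
December 2017 ends with Friday Dec 29 2017.
Last Friday of January 2018: Jan 26 2018.
February 2018 ends with Friday Feb 23 2018.

Feb 23 2018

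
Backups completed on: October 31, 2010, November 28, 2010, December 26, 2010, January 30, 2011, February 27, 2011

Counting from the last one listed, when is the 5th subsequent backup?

These are Sundays with 28, 28, 35, 28-day gaps.
Each is the final Sunday of its month — October 31, 2010 is past the 28th, so '4th Sunday' doesn't fit.
March 2011 ends with Sunday March 27, 2011.
Last Sunday of April 2011: April 24, 2011.
May 2011 ends with Sunday May 29, 2011.
Last Sunday of June 2011: June 26, 2011.
Last Sunday of July 2011: July 31, 2011.

July 31, 2011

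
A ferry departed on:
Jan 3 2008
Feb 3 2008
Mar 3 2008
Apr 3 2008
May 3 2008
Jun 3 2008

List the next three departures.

Jul 3 2008, Aug 3 2008, Sep 3 2008

Gaps: 31, 29, 31, 30, 31 days — not constant. Every event is on the 3rd of the month.
Pattern: the 3rd of each month.
July 2008: Jul 3 2008.
Next: August 2008 → Aug 3 2008.
September 2008: Sep 3 2008.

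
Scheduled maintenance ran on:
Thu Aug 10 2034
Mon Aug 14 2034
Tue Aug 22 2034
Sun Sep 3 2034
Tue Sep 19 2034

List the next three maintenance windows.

Mon Oct 9 2034, Thu Nov 2 2034, Thu Nov 30 2034

The spacing grows by 4 each time: 4, 8, 12, 16 days.
Next gap: 20 days. Tue Sep 19 2034 + 20 days = Mon Oct 9 2034.
Next gap: 24 days. Mon Oct 9 2034 + 24 days = Thu Nov 2 2034.
Next gap: 28 days. Thu Nov 2 2034 + 28 days = Thu Nov 30 2034.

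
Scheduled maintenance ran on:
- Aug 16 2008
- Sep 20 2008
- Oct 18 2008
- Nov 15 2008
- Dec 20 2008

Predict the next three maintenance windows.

All dates are Saturdays, 35, 28, 28, 35 days apart.
Specifically, the 3rd Saturday of each month.
3rd Saturday of January 2009: Jan 17 2009.
February 2009 — 3rd Saturday is Feb 21 2009.
March 2009 — 3rd Saturday is Mar 21 2009.

Jan 17 2009, Feb 21 2009, Mar 21 2009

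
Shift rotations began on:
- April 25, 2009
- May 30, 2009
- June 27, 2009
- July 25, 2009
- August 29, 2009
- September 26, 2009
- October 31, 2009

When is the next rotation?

Every date is a Saturday; gaps 35, 28, 28, 35, 28, 35 days.
Each is the last Saturday of its month (at least one falls on the 29th or later, ruling out '4th Saturday').
November 2009 ends with Saturday November 28, 2009.

November 28, 2009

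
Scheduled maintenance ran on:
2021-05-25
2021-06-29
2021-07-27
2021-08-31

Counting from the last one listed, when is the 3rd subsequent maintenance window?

2021-11-30

These are Tuesdays with 35, 28, 35-day gaps.
Each is the final Tuesday of its month — 2021-06-29 is past the 28th, so '4th Tuesday' doesn't fit.
September 2021 ends with Tuesday 2021-09-28.
October 2021 ends with Tuesday 2021-10-26.
November 2021 ends with Tuesday 2021-11-30.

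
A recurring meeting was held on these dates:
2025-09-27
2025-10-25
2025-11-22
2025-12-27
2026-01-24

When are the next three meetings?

All dates are Saturdays, 28, 28, 35, 28 days apart.
Specifically, the 4th Saturday of each month.
4th Saturday of February 2026: 2026-02-28.
4th Saturday of March 2026: 2026-03-28.
April 2026 — 4th Saturday is 2026-04-25.

2026-02-28, 2026-03-28, 2026-04-25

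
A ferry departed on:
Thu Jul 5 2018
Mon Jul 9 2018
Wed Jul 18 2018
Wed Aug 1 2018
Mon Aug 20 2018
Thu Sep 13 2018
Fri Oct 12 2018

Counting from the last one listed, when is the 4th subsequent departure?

Gaps: 4, 9, 14, 19, 24, 29 days — each gap is 5 larger than the previous one.
Next gap: 34 days. Fri Oct 12 2018 + 34 days = Thu Nov 15 2018.
Next gap: 39 days. Thu Nov 15 2018 + 39 days = Mon Dec 24 2018.
Next gap: 44 days. Mon Dec 24 2018 + 44 days = Wed Feb 6 2019.
Next gap: 49 days. Wed Feb 6 2019 + 49 days = Wed Mar 27 2019.

Wed Mar 27 2019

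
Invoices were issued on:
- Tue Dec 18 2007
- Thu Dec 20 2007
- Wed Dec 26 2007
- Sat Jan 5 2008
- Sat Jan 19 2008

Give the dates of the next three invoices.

Intervals are 2, 6, 10, 14 days — an arithmetic progression with common difference 4.
Next gap: 18 days. Sat Jan 19 2008 + 18 days = Wed Feb 6 2008.
Next gap: 22 days. Wed Feb 6 2008 + 22 days = Thu Feb 28 2008.
Next gap: 26 days. Thu Feb 28 2008 + 26 days = Tue Mar 25 2008.

Wed Feb 6 2008, Thu Feb 28 2008, Tue Mar 25 2008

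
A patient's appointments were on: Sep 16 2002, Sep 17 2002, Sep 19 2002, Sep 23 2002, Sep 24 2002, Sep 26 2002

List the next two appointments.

Every event lands on a Monday or Tuesday or Thursday (gaps cycle 1, 2, 4, 1, 2).
So the schedule is: every Monday, Tuesday and Thursday.
The following Monday is Sep 30 2002.
Next Tuesday: Oct 1 2002.

Sep 30 2002, Oct 1 2002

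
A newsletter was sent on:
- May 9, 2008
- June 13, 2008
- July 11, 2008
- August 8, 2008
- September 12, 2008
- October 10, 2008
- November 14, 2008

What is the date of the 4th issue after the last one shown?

All dates are Fridays, 35, 28, 28, 35, 28, 35 days apart.
Specifically, the 2nd Friday of each month.
2nd Friday of December 2008: December 12, 2008.
2nd Friday of January 2009: January 9, 2009.
February 2009 — 2nd Friday is February 13, 2009.
March 2009 — 2nd Friday is March 13, 2009.

March 13, 2009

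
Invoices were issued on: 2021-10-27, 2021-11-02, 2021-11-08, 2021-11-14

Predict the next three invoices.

2021-11-20, 2021-11-26, 2021-12-02

Gaps between consecutive events: 6, 6, 6 days — a constant 6-day interval.
2021-11-14 + 6 days = 2021-11-20.
2021-11-20 + 6 days = 2021-11-26.
2021-11-26 + 6 days = 2021-12-02.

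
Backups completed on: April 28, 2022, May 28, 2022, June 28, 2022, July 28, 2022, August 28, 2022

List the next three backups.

September 28, 2022; October 28, 2022; November 28, 2022

The day-of-month is always 28 (30, 31, 30, 31 days between events).
So this recurs on the 28th of each month.
Next: September 2022 → September 28, 2022.
Next: October 2022 → October 28, 2022.
Next: November 2022 → November 28, 2022.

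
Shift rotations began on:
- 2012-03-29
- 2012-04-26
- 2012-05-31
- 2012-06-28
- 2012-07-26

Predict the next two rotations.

Every date is a Thursday; gaps 28, 35, 28, 28 days.
Each is the last Thursday of its month (at least one falls on the 29th or later, ruling out '4th Thursday').
August 2012 ends with Thursday 2012-08-30.
September 2012 ends with Thursday 2012-09-27.

2012-08-30, 2012-09-27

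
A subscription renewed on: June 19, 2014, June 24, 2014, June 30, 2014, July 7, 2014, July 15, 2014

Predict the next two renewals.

Intervals are 5, 6, 7, 8 days — an arithmetic progression with common difference 1.
Next gap: 9 days. July 15, 2014 + 9 days = July 24, 2014.
Next gap: 10 days. July 24, 2014 + 10 days = August 3, 2014.

July 24, 2014; August 3, 2014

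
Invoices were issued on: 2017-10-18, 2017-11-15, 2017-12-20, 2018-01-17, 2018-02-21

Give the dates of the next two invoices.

2018-03-21, 2018-04-18

These are Wednesdays at 28- or 35-day spacing (28, 35, 28, 35).
The pattern: 3rd Wednesday of the month.
March 2018 — 3rd Wednesday is 2018-03-21.
April 2018 — 3rd Wednesday is 2018-04-18.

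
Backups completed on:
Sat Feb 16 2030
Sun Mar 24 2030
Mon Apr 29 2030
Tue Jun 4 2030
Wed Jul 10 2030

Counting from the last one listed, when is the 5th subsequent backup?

Gaps between consecutive events: 36, 36, 36, 36 days — a constant 36-day interval.
Wed Jul 10 2030 + 36 days = Thu Aug 15 2030.
Thu Aug 15 2030 + 36 days = Fri Sep 20 2030.
Fri Sep 20 2030 + 36 days = Sat Oct 26 2030.
Sat Oct 26 2030 + 36 days = Sun Dec 1 2030.
Sun Dec 1 2030 + 36 days = Mon Jan 6 2031.

Mon Jan 6 2031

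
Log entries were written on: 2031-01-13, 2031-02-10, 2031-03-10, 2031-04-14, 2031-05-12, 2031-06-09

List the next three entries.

All dates are Mondays, 28, 28, 35, 28, 28 days apart.
Specifically, the 2nd Monday of each month.
July 2031 — 2nd Monday is 2031-07-14.
August 2031 — 2nd Monday is 2031-08-11.
2nd Monday of September 2031: 2031-09-08.

2031-07-14, 2031-08-11, 2031-09-08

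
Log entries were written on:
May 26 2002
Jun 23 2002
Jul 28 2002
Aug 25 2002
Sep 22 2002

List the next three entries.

These are Sundays at 28- or 35-day spacing (28, 35, 28, 28).
The pattern: 4th Sunday of the month.
October 2002 — 4th Sunday is Oct 27 2002.
November 2002 — 4th Sunday is Nov 24 2002.
December 2002 — 4th Sunday is Dec 22 2002.

Oct 27 2002, Nov 24 2002, Dec 22 2002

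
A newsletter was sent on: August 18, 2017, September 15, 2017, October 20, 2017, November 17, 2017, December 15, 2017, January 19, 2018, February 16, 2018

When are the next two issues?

Gaps: 28, 35, 28, 28, 35, 28 days — a mix of 28 and 35. Every date is a Friday.
Each is the 3rd Friday of its month.
March 2018 — 3rd Friday is March 16, 2018.
April 2018 — 3rd Friday is April 20, 2018.

March 16, 2018; April 20, 2018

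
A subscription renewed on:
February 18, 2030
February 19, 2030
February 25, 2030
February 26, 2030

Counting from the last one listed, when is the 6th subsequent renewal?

Every event lands on a Monday or Tuesday (gaps cycle 1, 6, 1).
So the schedule is: every Monday and Tuesday.
The following Monday is March 4, 2030.
Next Tuesday: March 5, 2030.
Next Monday: March 11, 2030.
The following Tuesday is March 12, 2030.
Next Monday: March 18, 2030.
The following Tuesday is March 19, 2030.

March 19, 2030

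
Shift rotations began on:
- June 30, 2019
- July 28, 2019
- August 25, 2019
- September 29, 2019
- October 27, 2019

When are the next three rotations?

Every date is a Sunday; gaps 28, 28, 35, 28 days.
Each is the last Sunday of its month (at least one falls on the 29th or later, ruling out '4th Sunday').
Last Sunday of November 2019: November 24, 2019.
December 2019 ends with Sunday December 29, 2019.
Last Sunday of January 2020: January 26, 2020.

November 24, 2019; December 29, 2019; January 26, 2020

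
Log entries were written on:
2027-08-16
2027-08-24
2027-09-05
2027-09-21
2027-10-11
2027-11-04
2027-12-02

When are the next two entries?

Intervals are 8, 12, 16, 20, 24, 28 days — an arithmetic progression with common difference 4.
Next gap: 32 days. 2027-12-02 + 32 days = 2028-01-03.
Next gap: 36 days. 2028-01-03 + 36 days = 2028-02-08.

2028-01-03, 2028-02-08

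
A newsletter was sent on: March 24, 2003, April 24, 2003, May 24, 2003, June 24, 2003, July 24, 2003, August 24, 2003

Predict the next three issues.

Gaps: 31, 30, 31, 30, 31 days — not constant. Every event is on the 24th of the month.
Pattern: the 24th of each month.
September 2003: September 24, 2003.
Next: October 2003 → October 24, 2003.
Next: November 2003 → November 24, 2003.

September 24, 2003; October 24, 2003; November 24, 2003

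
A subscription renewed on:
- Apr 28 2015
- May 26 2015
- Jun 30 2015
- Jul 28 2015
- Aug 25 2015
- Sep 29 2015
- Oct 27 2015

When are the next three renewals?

Nov 24 2015, Dec 29 2015, Jan 26 2016

All Tuesdays; the gaps (28, 35, 28, 28, 35, 28) vary with month length.
This is the last Tuesday of each month.
November 2015 ends with Tuesday Nov 24 2015.
Last Tuesday of December 2015: Dec 29 2015.
Last Tuesday of January 2016: Jan 26 2016.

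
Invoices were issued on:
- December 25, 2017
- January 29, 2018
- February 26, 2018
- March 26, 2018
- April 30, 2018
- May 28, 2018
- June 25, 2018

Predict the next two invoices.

Every date is a Monday; gaps 35, 28, 28, 35, 28, 28 days.
Each is the last Monday of its month (at least one falls on the 29th or later, ruling out '4th Monday').
Last Monday of July 2018: July 30, 2018.
Last Monday of August 2018: August 27, 2018.

July 30, 2018; August 27, 2018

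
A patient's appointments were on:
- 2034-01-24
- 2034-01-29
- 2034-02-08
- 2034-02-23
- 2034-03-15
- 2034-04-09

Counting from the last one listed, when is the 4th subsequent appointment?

2034-09-06

Intervals are 5, 10, 15, 20, 25 days — an arithmetic progression with common difference 5.
Next gap: 30 days. 2034-04-09 + 30 days = 2034-05-09.
Next gap: 35 days. 2034-05-09 + 35 days = 2034-06-13.
Next gap: 40 days. 2034-06-13 + 40 days = 2034-07-23.
Next gap: 45 days. 2034-07-23 + 45 days = 2034-09-06.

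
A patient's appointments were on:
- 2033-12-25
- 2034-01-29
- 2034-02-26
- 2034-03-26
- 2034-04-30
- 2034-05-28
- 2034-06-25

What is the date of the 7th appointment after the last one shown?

These are Sundays with 35, 28, 28, 35, 28, 28-day gaps.
Each is the final Sunday of its month — 2034-01-29 is past the 28th, so '4th Sunday' doesn't fit.
Last Sunday of July 2034: 2034-07-30.
Last Sunday of August 2034: 2034-08-27.
September 2034 ends with Sunday 2034-09-24.
Last Sunday of October 2034: 2034-10-29.
Last Sunday of November 2034: 2034-11-26.
December 2034 ends with Sunday 2034-12-31.
Last Sunday of January 2035: 2035-01-28.

2035-01-28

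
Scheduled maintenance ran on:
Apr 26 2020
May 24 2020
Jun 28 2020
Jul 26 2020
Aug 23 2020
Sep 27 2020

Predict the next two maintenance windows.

These are Sundays at 28- or 35-day spacing (28, 35, 28, 28, 35).
The pattern: 4th Sunday of the month.
October 2020 — 4th Sunday is Oct 25 2020.
November 2020 — 4th Sunday is Nov 22 2020.

Oct 25 2020, Nov 22 2020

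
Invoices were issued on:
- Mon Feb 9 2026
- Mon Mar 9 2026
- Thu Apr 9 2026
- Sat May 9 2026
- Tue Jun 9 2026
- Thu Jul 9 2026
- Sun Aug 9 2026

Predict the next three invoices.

Gaps: 28, 31, 30, 31, 30, 31 days — not constant. Every event is on the 9th of the month.
Pattern: the 9th of each month.
September 2026: Wed Sep 9 2026.
October 2026: Fri Oct 9 2026.
Next: November 2026 → Mon Nov 9 2026.

Wed Sep 9 2026, Fri Oct 9 2026, Mon Nov 9 2026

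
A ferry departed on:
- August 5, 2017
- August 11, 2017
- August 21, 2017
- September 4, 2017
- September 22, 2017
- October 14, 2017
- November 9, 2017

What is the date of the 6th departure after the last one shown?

July 7, 2018

The spacing grows by 4 each time: 6, 10, 14, 18, 22, 26 days.
Next gap: 30 days. November 9, 2017 + 30 days = December 9, 2017.
Next gap: 34 days. December 9, 2017 + 34 days = January 12, 2018.
Next gap: 38 days. January 12, 2018 + 38 days = February 19, 2018.
Next gap: 42 days. February 19, 2018 + 42 days = April 2, 2018.
Next gap: 46 days. April 2, 2018 + 46 days = May 18, 2018.
Next gap: 50 days. May 18, 2018 + 50 days = July 7, 2018.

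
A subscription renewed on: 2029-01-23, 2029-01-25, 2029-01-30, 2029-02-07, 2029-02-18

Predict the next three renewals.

2029-03-04, 2029-03-21, 2029-04-10

Gaps: 2, 5, 8, 11 days — each gap is 3 larger than the previous one.
Next gap: 14 days. 2029-02-18 + 14 days = 2029-03-04.
Next gap: 17 days. 2029-03-04 + 17 days = 2029-03-21.
Next gap: 20 days. 2029-03-21 + 20 days = 2029-04-10.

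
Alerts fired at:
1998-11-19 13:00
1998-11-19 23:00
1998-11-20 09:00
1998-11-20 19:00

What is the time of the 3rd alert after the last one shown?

1998-11-22 01:00

The interval is a steady 10 hours (10, 10, 10).
1998-11-20 19:00 + 10 h = 1998-11-21 05:00.
1998-11-21 05:00 + 10 h = 1998-11-21 15:00.
1998-11-21 15:00 + 10 h = 1998-11-22 01:00.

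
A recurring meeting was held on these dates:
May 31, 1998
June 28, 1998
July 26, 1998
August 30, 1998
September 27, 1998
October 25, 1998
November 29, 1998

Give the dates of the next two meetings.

December 27, 1998; January 31, 1999

All Sundays; the gaps (28, 28, 35, 28, 28, 35) vary with month length.
This is the last Sunday of each month.
Last Sunday of December 1998: December 27, 1998.
Last Sunday of January 1999: January 31, 1999.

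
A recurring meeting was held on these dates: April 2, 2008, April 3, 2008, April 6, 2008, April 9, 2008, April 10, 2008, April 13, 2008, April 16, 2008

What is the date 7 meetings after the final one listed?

Every event lands on a Wednesday or Thursday or Sunday (gaps cycle 1, 3, 3, 1, 3, 3).
So the schedule is: every Wednesday, Thursday and Sunday.
Next Thursday: April 17, 2008.
The following Sunday is April 20, 2008.
Next Wednesday: April 23, 2008.
Next Thursday: April 24, 2008.
The following Sunday is April 27, 2008.
The following Wednesday is April 30, 2008.
Next Thursday: May 1, 2008.

May 1, 2008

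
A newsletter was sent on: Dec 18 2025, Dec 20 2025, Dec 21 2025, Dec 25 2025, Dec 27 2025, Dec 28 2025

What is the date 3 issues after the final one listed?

Jan 4 2026

Every event lands on a Thursday or Saturday or Sunday (gaps cycle 2, 1, 4, 2, 1).
So the schedule is: every Thursday, Saturday and Sunday.
The following Thursday is Jan 1 2026.
The following Saturday is Jan 3 2026.
The following Sunday is Jan 4 2026.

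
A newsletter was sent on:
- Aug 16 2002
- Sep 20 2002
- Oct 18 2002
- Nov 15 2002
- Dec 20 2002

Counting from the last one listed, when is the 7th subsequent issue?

All dates are Fridays, 35, 28, 28, 35 days apart.
Specifically, the 3rd Friday of each month.
3rd Friday of January 2003: Jan 17 2003.
February 2003 — 3rd Friday is Feb 21 2003.
March 2003 — 3rd Friday is Mar 21 2003.
3rd Friday of April 2003: Apr 18 2003.
May 2003 — 3rd Friday is May 16 2003.
June 2003 — 3rd Friday is Jun 20 2003.
3rd Friday of July 2003: Jul 18 2003.

Jul 18 2003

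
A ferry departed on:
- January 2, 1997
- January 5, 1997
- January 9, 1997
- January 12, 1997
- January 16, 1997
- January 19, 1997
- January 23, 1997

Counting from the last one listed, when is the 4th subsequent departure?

February 6, 1997

The gap pattern 3, 4, 3, 4, 3, 4 repeats every 2 events.
These are the Thursdays and Sundays of each week.
Next Sunday: January 26, 1997.
Next Thursday: January 30, 1997.
Next Sunday: February 2, 1997.
Next Thursday: February 6, 1997.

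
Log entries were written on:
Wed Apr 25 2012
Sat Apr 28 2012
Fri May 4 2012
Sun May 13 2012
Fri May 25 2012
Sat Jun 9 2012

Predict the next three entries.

Intervals are 3, 6, 9, 12, 15 days — an arithmetic progression with common difference 3.
Next gap: 18 days. Sat Jun 9 2012 + 18 days = Wed Jun 27 2012.
Next gap: 21 days. Wed Jun 27 2012 + 21 days = Wed Jul 18 2012.
Next gap: 24 days. Wed Jul 18 2012 + 24 days = Sat Aug 11 2012.

Wed Jun 27 2012, Wed Jul 18 2012, Sat Aug 11 2012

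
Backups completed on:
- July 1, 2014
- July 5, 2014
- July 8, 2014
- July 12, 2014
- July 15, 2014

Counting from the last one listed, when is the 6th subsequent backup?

August 5, 2014

The gap pattern 4, 3, 4, 3 repeats every 2 events.
These are the Tuesdays and Saturdays of each week.
Next Saturday: July 19, 2014.
The following Tuesday is July 22, 2014.
Next Saturday: July 26, 2014.
Next Tuesday: July 29, 2014.
Next Saturday: August 2, 2014.
Next Tuesday: August 5, 2014.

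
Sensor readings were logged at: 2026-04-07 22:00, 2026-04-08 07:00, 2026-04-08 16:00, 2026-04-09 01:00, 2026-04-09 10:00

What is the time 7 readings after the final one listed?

Gaps: 9, 9, 9, 9 hours — each event is 9 hours after the previous one.
2026-04-09 10:00 + 9 h = 2026-04-09 19:00.
2026-04-09 19:00 + 9 h = 2026-04-10 04:00.
2026-04-10 04:00 + 9 h = 2026-04-10 13:00.
2026-04-10 13:00 + 9 h = 2026-04-10 22:00.
2026-04-10 22:00 + 9 h = 2026-04-11 07:00.
2026-04-11 07:00 + 9 h = 2026-04-11 16:00.
2026-04-11 16:00 + 9 h = 2026-04-12 01:00.

2026-04-12 01:00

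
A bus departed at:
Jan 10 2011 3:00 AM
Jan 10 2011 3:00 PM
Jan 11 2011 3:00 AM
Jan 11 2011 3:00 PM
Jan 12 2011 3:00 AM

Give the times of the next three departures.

Spacing: 12, 12, 12, 12 h — constant 12 h.
Jan 12 2011 3:00 AM + 12 h = Jan 12 2011 3:00 PM.
Jan 12 2011 3:00 PM + 12 h = Jan 13 2011 3:00 AM.
Jan 13 2011 3:00 AM + 12 h = Jan 13 2011 3:00 PM.

Jan 12 2011 3:00 PM, Jan 13 2011 3:00 AM, Jan 13 2011 3:00 PM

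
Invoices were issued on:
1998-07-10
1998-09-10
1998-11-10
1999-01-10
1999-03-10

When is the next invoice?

1999-05-10

The day-of-month is always 10 (62, 61, 61, 59 days between events).
So this recurs on the 10th of every 2 months.
May 1999: 1999-05-10.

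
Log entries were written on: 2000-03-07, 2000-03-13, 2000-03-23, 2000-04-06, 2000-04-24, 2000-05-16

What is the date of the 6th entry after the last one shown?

The spacing grows by 4 each time: 6, 10, 14, 18, 22 days.
Next gap: 26 days. 2000-05-16 + 26 days = 2000-06-11.
Next gap: 30 days. 2000-06-11 + 30 days = 2000-07-11.
Next gap: 34 days. 2000-07-11 + 34 days = 2000-08-14.
Next gap: 38 days. 2000-08-14 + 38 days = 2000-09-21.
Next gap: 42 days. 2000-09-21 + 42 days = 2000-11-02.
Next gap: 46 days. 2000-11-02 + 46 days = 2000-12-18.

2000-12-18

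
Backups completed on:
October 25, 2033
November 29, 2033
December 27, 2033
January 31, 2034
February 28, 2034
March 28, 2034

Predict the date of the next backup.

Every date is a Tuesday; gaps 35, 28, 35, 28, 28 days.
Each is the last Tuesday of its month (at least one falls on the 29th or later, ruling out '4th Tuesday').
April 2034 ends with Tuesday April 25, 2034.

April 25, 2034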